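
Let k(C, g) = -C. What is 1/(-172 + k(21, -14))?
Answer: -1/193 ≈ -0.0051813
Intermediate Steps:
1/(-172 + k(21, -14)) = 1/(-172 - 1*21) = 1/(-172 - 21) = 1/(-193) = -1/193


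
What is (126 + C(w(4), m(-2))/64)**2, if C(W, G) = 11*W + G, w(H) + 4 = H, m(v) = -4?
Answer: 4060225/256 ≈ 15860.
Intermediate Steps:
w(H) = -4 + H
C(W, G) = G + 11*W
(126 + C(w(4), m(-2))/64)**2 = (126 + (-4 + 11*(-4 + 4))/64)**2 = (126 + (-4 + 11*0)*(1/64))**2 = (126 + (-4 + 0)*(1/64))**2 = (126 - 4*1/64)**2 = (126 - 1/16)**2 = (2015/16)**2 = 4060225/256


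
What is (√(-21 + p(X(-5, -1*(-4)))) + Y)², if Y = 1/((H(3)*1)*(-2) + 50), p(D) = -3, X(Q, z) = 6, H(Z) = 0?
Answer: -59999/2500 + 2*I*√6/25 ≈ -24.0 + 0.19596*I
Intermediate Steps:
Y = 1/50 (Y = 1/((0*1)*(-2) + 50) = 1/(0*(-2) + 50) = 1/(0 + 50) = 1/50 ≈ 0.020000)
(√(-21 + p(X(-5, -1*(-4)))) + Y)² = (√(-21 - 3) + 1/50)² = (√(-24) + 1/50)² = (2*I*√6 + 1/50)² = (1/50 + 2*I*√6)²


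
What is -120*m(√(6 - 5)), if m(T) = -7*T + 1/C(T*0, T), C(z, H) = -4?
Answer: 870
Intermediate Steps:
m(T) = -¼ - 7*T (m(T) = -7*T + 1/(-4) = -7*T - ¼ = -¼ - 7*T)
-120*m(√(6 - 5)) = -120*(-¼ - 7*√(6 - 5)) = -120*(-¼ - 7*√1) = -120*(-¼ - 7*1) = -120*(-¼ - 7) = -120*(-29/4) = 870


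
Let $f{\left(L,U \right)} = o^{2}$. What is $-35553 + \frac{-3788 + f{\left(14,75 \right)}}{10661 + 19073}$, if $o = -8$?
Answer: $- \frac{528568313}{14867} \approx -35553.0$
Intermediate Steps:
$f{\left(L,U \right)} = 64$ ($f{\left(L,U \right)} = \left(-8\right)^{2} = 64$)
$-35553 + \frac{-3788 + f{\left(14,75 \right)}}{10661 + 19073} = -35553 + \frac{-3788 + 64}{10661 + 19073} = -35553 - \frac{3724}{29734} = -35553 - \frac{1862}{14867} = - \frac{528568313}{14867}$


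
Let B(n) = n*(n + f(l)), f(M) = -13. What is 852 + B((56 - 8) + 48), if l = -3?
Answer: 8820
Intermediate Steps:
B(n) = n*(-13 + n) (B(n) = n*(n - 13) = n*(-13 + n))
852 + B((56 - 8) + 48) = 852 + ((56 - 8) + 48)*(-13 + ((56 - 8) + 48)) = 852 + (48 + 48)*(-13 + (48 + 48)) = 852 + 96*(-13 + 96) = 852 + 96*83 = 852 + 7968 = 8820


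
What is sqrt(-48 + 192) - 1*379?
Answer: -367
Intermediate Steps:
sqrt(-48 + 192) - 1*379 = sqrt(144) - 379 = 12 - 379 = -367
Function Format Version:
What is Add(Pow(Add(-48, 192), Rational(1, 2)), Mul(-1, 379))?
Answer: -367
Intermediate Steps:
Add(Pow(Add(-48, 192), Rational(1, 2)), Mul(-1, 379)) = Add(Pow(144, Rational(1, 2)), -379) = Add(12, -379) = -367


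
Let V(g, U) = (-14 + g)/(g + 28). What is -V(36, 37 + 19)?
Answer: -11/32 ≈ -0.34375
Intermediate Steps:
V(g, U) = (-14 + g)/(28 + g)
-V(36, 37 + 19) = -(-14 + 36)/(28 + 36) = -22/64 = -1*11/32 = -11/32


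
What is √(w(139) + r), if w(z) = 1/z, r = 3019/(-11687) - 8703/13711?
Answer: I*√439486271541467872579/22273423523 ≈ 0.94121*I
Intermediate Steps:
r = -143105470/160240457 (r = 3019*(-1/11687) - 8703*1/13711 = -3019/11687 - 8703/13711 = -143105470/160240457 ≈ -0.89307)
√(w(139) + r) = √(1/139 - 143105470/160240457) = √(-19731419873/22273423523) = I*√439486271541467872579/22273423523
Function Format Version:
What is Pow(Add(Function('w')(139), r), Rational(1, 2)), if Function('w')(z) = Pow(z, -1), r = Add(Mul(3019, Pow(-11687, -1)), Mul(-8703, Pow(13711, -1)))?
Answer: Mul(Rational(1, 22273423523), I, Pow(439486271541467872579, Rational(1, 2))) ≈ Mul(0.94121, I)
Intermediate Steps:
r = Rational(-143105470, 160240457) (r = Add(Mul(3019, Rational(-1, 11687)), Mul(-8703, Rational(1, 13711))) = Add(Rational(-3019, 11687), Rational(-8703, 13711)) = Rational(-143105470, 160240457) ≈ -0.89307)
Pow(Add(Function('w')(139), r), Rational(1, 2)) = Pow(Add(Pow(139, -1), Rational(-143105470, 160240457)), Rational(1, 2)) = Pow(Add(Rational(1, 139), Rational(-143105470, 160240457)), Rational(1, 2)) = Pow(Rational(-19731419873, 22273423523), Rational(1, 2)) = Mul(Rational(1, 22273423523), I, Pow(439486271541467872579, Rational(1, 2)))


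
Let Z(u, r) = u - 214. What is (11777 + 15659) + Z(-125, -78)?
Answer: 27097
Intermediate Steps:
Z(u, r) = -214 + u
(11777 + 15659) + Z(-125, -78) = (11777 + 15659) + (-214 - 125) = 27436 - 339 = 27097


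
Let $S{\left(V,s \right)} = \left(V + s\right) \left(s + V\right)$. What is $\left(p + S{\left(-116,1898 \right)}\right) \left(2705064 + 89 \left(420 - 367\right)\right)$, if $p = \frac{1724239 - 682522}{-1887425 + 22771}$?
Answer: $\frac{16045297485418441599}{1864654} \approx 8.605 \cdot 10^{12}$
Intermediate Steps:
$S{\left(V,s \right)} = \left(V + s\right)^{2}$ ($S{\left(V,s \right)} = \left(V + s\right) \left(V + s\right) = \left(V + s\right)^{2}$)
$p = - \frac{1041717}{1864654}$ ($p = \frac{1041717}{-1864654} = 1041717 \left(- \frac{1}{1864654}\right) = - \frac{1041717}{1864654} \approx -0.55867$)
$\left(p + S{\left(-116,1898 \right)}\right) \left(2705064 + 89 \left(420 - 367\right)\right) = \left(- \frac{1041717}{1864654} + \left(-116 + 1898\right)^{2}\right) \left(2705064 + 89 \left(420 - 367\right)\right) = \left(- \frac{1041717}{1864654} + 1782^{2}\right) \left(2705064 + 89 \cdot 53\right) = \left(- \frac{1041717}{1864654} + 3175524\right) \left(2705064 + 4717\right) = \frac{5921252486979}{1864654} \cdot 2709781 = \frac{16045297485418441599}{1864654}$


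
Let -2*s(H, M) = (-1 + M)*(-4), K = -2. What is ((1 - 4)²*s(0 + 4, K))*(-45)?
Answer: 2430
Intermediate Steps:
s(H, M) = -2 + 2*M (s(H, M) = -(-1 + M)*(-4)/2 = -(4 - 4*M)/2 = -2 + 2*M)
((1 - 4)²*s(0 + 4, K))*(-45) = ((1 - 4)²*(-2 + 2*(-2)))*(-45) = ((-3)²*(-2 - 4))*(-45) = (9*(-6))*(-45) = -54*(-45) = 2430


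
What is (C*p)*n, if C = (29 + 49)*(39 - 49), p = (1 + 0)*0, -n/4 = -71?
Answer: 0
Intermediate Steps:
n = 284 (n = -4*(-71) = 284)
p = 0 (p = 1*0 = 0)
C = -780 (C = 78*(-10) = -780)
(C*p)*n = -780*0*284 = 0*284 = 0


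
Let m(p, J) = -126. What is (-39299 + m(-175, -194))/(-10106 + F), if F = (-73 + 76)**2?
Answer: 39425/10097 ≈ 3.9046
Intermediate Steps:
F = 9 (F = 3**2 = 9)
(-39299 + m(-175, -194))/(-10106 + F) = (-39299 - 126)/(-10106 + 9) = -39425/(-10097) = -39425*(-1/10097) = 39425/10097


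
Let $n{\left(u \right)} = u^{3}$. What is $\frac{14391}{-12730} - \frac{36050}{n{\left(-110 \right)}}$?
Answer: $- \frac{37391009}{33887260} \approx -1.1034$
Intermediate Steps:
$\frac{14391}{-12730} - \frac{36050}{n{\left(-110 \right)}} = \frac{14391}{-12730} - \frac{36050}{\left(-110\right)^{3}} = 14391 \left(- \frac{1}{12730}\right) - \frac{36050}{-1331000} = - \frac{14391}{12730} - - \frac{721}{26620} = - \frac{14391}{12730} + \frac{721}{26620} = - \frac{37391009}{33887260}$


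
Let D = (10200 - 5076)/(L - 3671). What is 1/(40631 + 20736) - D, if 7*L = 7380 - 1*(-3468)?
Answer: 2201126405/911238583 ≈ 2.4155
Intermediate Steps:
L = 10848/7 (L = (7380 - 1*(-3468))/7 = (7380 + 3468)/7 = (⅐)*10848 = 10848/7 ≈ 1549.7)
D = -35868/14849 (D = (10200 - 5076)/(10848/7 - 3671) = 5124/(-14849/7) = 5124*(-7/14849) = -35868/14849 ≈ -2.4155)
1/(40631 + 20736) - D = 1/(40631 + 20736) - 1*(-35868/14849) = 1/61367 + 35868/14849 = 2201126405/911238583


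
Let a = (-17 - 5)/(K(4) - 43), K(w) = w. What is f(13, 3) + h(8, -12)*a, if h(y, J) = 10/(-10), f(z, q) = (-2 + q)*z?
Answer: 485/39 ≈ 12.436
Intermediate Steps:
f(z, q) = z*(-2 + q)
a = 22/39 (a = (-17 - 5)/(4 - 43) = -22/(-39) = -22*(-1/39) = 22/39 ≈ 0.56410)
h(y, J) = -1 (h(y, J) = 10*(-⅒) = -1)
f(13, 3) + h(8, -12)*a = 13*(-2 + 3) - 1*22/39 = 13*1 - 22/39 = 13 - 22/39 = 485/39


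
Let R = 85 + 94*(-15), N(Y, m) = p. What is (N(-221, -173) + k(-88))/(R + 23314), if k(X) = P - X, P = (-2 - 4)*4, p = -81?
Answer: -17/21989 ≈ -0.00077311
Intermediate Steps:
P = -24 (P = -6*4 = -24)
N(Y, m) = -81
R = -1325 (R = 85 - 1410 = -1325)
k(X) = -24 - X
(N(-221, -173) + k(-88))/(R + 23314) = (-81 + (-24 - 1*(-88)))/(-1325 + 23314) = (-81 + (-24 + 88))/21989 = (-81 + 64)*(1/21989) = -17*1/21989 = -17/21989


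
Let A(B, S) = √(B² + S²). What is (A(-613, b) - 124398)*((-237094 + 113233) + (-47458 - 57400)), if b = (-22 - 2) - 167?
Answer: 28452186162 - 1143595*√16490 ≈ 2.8305e+10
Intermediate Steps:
b = -191 (b = -24 - 167 = -191)
(A(-613, b) - 124398)*((-237094 + 113233) + (-47458 - 57400)) = (√((-613)² + (-191)²) - 124398)*((-237094 + 113233) + (-47458 - 57400)) = (√(375769 + 36481) - 124398)*(-123861 - 104858) = (√412250 - 124398)*(-228719) = (5*√16490 - 124398)*(-228719) = (-124398 + 5*√16490)*(-228719) = 28452186162 - 1143595*√16490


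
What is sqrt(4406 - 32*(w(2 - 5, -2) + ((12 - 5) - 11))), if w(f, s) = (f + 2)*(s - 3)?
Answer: 27*sqrt(6) ≈ 66.136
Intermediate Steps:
w(f, s) = (-3 + s)*(2 + f) (w(f, s) = (2 + f)*(-3 + s) = (-3 + s)*(2 + f))
sqrt(4406 - 32*(w(2 - 5, -2) + ((12 - 5) - 11))) = sqrt(4406 - 32*((-6 - 3*(2 - 5) + 2*(-2) + (2 - 5)*(-2)) + ((12 - 5) - 11))) = sqrt(4406 - 32*((-6 - 3*(-3) - 4 - 3*(-2)) + (7 - 11))) = sqrt(4406 - 32*((-6 + 9 - 4 + 6) - 4)) = sqrt(4406 - 32*(5 - 4)) = sqrt(4406 - 32*1) = sqrt(4406 - 32) = sqrt(4374) = 27*sqrt(6)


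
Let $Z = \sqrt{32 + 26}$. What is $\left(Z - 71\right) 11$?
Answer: $-781 + 11 \sqrt{58} \approx -697.23$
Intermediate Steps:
$Z = \sqrt{58} \approx 7.6158$
$\left(Z - 71\right) 11 = \left(\sqrt{58} - 71\right) 11 = \left(-71 + \sqrt{58}\right) 11 = -781 + 11 \sqrt{58}$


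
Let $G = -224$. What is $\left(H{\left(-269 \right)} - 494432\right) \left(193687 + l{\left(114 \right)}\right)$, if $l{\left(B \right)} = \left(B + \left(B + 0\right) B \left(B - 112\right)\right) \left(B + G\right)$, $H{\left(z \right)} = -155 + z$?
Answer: $1325211006888$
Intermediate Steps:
$l{\left(B \right)} = \left(-224 + B\right) \left(B + B^{2} \left(-112 + B\right)\right)$ ($l{\left(B \right)} = \left(B + \left(B + 0\right) B \left(B - 112\right)\right) \left(B - 224\right) = \left(B + B B \left(-112 + B\right)\right) \left(-224 + B\right) = \left(B + B^{2} \left(-112 + B\right)\right) \left(-224 + B\right) = \left(-224 + B\right) \left(B + B^{2} \left(-112 + B\right)\right)$)
$\left(H{\left(-269 \right)} - 494432\right) \left(193687 + l{\left(114 \right)}\right) = \left(\left(-155 - 269\right) - 494432\right) \left(193687 + 114 \left(-224 + 114^{3} - 336 \cdot 114^{2} + 25089 \cdot 114\right)\right) = \left(-424 - 494432\right) \left(193687 + 114 \left(-224 + 1481544 - 4366656 + 2860146\right)\right) = - 494856 \left(193687 + 114 \left(-224 + 1481544 - 4366656 + 2860146\right)\right) = - 494856 \left(193687 + 114 \left(-25190\right)\right) = - 494856 \left(193687 - 2871660\right) = \left(-494856\right) \left(-2677973\right) = 1325211006888$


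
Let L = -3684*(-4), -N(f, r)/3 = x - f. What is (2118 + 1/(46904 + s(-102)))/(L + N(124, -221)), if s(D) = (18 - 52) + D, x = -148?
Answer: 99054625/727335936 ≈ 0.13619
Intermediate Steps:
N(f, r) = 444 + 3*f (N(f, r) = -3*(-148 - f) = 444 + 3*f)
s(D) = -34 + D
L = 14736
(2118 + 1/(46904 + s(-102)))/(L + N(124, -221)) = (2118 + 1/(46904 + (-34 - 102)))/(14736 + (444 + 3*124)) = (2118 + 1/(46904 - 136))/(14736 + (444 + 372)) = (2118 + 1/46768)/(14736 + 816) = (2118 + 1/46768)/15552 = (99054625/46768)*(1/15552) = 99054625/727335936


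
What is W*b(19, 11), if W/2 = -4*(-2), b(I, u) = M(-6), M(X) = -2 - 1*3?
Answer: -80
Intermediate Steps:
M(X) = -5 (M(X) = -2 - 3 = -5)
b(I, u) = -5
W = 16 (W = 2*(-4*(-2)) = 2*8 = 16)
W*b(19, 11) = 16*(-5) = -80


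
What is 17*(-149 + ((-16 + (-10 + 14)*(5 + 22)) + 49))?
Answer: -136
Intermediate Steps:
17*(-149 + ((-16 + (-10 + 14)*(5 + 22)) + 49)) = 17*(-149 + ((-16 + 4*27) + 49)) = 17*(-149 + ((-16 + 108) + 49)) = 17*(-149 + (92 + 49)) = 17*(-149 + 141) = 17*(-8) = -136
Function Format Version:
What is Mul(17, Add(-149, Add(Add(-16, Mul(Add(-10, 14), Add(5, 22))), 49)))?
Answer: -136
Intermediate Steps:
Mul(17, Add(-149, Add(Add(-16, Mul(Add(-10, 14), Add(5, 22))), 49))) = Mul(17, Add(-149, Add(Add(-16, Mul(4, 27)), 49))) = Mul(17, Add(-149, Add(Add(-16, 108), 49))) = Mul(17, Add(-149, Add(92, 49))) = Mul(17, Add(-149, 141)) = Mul(17, -8) = -136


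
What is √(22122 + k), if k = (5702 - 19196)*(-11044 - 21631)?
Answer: 2*√110234643 ≈ 20999.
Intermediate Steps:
k = 440916450 (k = -13494*(-32675) = 440916450)
√(22122 + k) = √(22122 + 440916450) = √440938572 = 2*√110234643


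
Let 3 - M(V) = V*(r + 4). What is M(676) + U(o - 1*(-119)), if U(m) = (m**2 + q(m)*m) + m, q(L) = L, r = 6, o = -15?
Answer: 14979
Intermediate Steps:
M(V) = 3 - 10*V (M(V) = 3 - V*(6 + 4) = 3 - V*10 = 3 - 10*V)
U(m) = m + 2*m**2 (U(m) = (m**2 + m*m) + m = (m**2 + m**2) + m = 2*m**2 + m = m + 2*m**2)
M(676) + U(o - 1*(-119)) = (3 - 10*676) + (-15 - 1*(-119))*(1 + 2*(-15 - 1*(-119))) = (3 - 6760) + (-15 + 119)*(1 + 2*(-15 + 119)) = -6757 + 104*(1 + 2*104) = -6757 + 104*(1 + 208) = -6757 + 104*209 = -6757 + 21736 = 14979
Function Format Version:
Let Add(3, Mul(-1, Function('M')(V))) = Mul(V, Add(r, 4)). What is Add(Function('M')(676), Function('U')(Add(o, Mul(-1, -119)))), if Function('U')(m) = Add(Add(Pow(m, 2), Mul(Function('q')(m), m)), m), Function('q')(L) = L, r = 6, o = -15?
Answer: 14979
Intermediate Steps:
Function('M')(V) = Add(3, Mul(-10, V)) (Function('M')(V) = Add(3, Mul(-1, Mul(V, Add(6, 4)))) = Add(3, Mul(-1, Mul(V, 10))) = Add(3, Mul(-1, Mul(10, V))) = Add(3, Mul(-10, V)))
Function('U')(m) = Add(m, Mul(2, Pow(m, 2))) (Function('U')(m) = Add(Add(Pow(m, 2), Mul(m, m)), m) = Add(Add(Pow(m, 2), Pow(m, 2)), m) = Add(Mul(2, Pow(m, 2)), m) = Add(m, Mul(2, Pow(m, 2))))
Add(Function('M')(676), Function('U')(Add(o, Mul(-1, -119)))) = Add(Add(3, Mul(-10, 676)), Mul(Add(-15, Mul(-1, -119)), Add(1, Mul(2, Add(-15, Mul(-1, -119)))))) = Add(Add(3, -6760), Mul(Add(-15, 119), Add(1, Mul(2, Add(-15, 119))))) = Add(-6757, Mul(104, Add(1, Mul(2, 104)))) = Add(-6757, Mul(104, Add(1, 208))) = Add(-6757, Mul(104, 209)) = Add(-6757, 21736) = 14979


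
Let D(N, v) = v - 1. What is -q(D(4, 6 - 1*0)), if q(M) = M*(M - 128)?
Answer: 615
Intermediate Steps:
D(N, v) = -1 + v
q(M) = M*(-128 + M)
-q(D(4, 6 - 1*0)) = -(-1 + (6 - 1*0))*(-128 + (-1 + (6 - 1*0))) = -(-1 + (6 + 0))*(-128 + (-1 + (6 + 0))) = -(-1 + 6)*(-128 + (-1 + 6)) = -5*(-128 + 5) = -5*(-123) = -1*(-615) = 615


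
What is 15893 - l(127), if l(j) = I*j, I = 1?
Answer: 15766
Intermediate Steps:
l(j) = j (l(j) = 1*j = j)
15893 - l(127) = 15893 - 1*127 = 15893 - 127 = 15766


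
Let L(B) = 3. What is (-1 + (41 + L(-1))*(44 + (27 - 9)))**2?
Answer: 7436529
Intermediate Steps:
(-1 + (41 + L(-1))*(44 + (27 - 9)))**2 = (-1 + (41 + 3)*(44 + (27 - 9)))**2 = (-1 + 44*(44 + 18))**2 = (-1 + 44*62)**2 = (-1 + 2728)**2 = 2727**2 = 7436529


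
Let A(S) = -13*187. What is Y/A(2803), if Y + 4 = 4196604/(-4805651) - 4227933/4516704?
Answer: 42031866966605/17588854740751008 ≈ 0.0023897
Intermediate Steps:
A(S) = -2431
Y = -42031866966605/7235234364768 (Y = -4 + (4196604/(-4805651) - 4227933/4516704) = -4 + (4196604*(-1/4805651) - 4227933*1/4516704) = -4 + (-4196604/4805651 - 1409311/1505568) = -4 - 13090929507533/7235234364768 = -42031866966605/7235234364768 ≈ -5.8093)
Y/A(2803) = -42031866966605/7235234364768/(-2431) = -42031866966605/7235234364768*(-1/2431) = 42031866966605/17588854740751008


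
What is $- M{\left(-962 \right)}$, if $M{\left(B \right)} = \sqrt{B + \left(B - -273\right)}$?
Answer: $- i \sqrt{1651} \approx - 40.633 i$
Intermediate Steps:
$M{\left(B \right)} = \sqrt{273 + 2 B}$ ($M{\left(B \right)} = \sqrt{B + \left(B + 273\right)} = \sqrt{B + \left(273 + B\right)} = \sqrt{273 + 2 B}$)
$- M{\left(-962 \right)} = - \sqrt{273 + 2 \left(-962\right)} = - \sqrt{273 - 1924} = - \sqrt{-1651} = - i \sqrt{1651}$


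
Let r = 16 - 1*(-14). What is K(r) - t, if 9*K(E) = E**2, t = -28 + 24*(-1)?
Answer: 152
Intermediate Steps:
r = 30 (r = 16 + 14 = 30)
t = -52 (t = -28 - 24 = -52)
K(E) = E**2/9
K(r) - t = (1/9)*30**2 - 1*(-52) = (1/9)*900 + 52 = 100 + 52 = 152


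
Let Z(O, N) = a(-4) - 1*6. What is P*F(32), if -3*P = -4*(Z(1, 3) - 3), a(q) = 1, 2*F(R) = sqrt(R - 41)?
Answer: -16*I ≈ -16.0*I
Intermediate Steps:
F(R) = sqrt(-41 + R)/2 (F(R) = sqrt(R - 41)/2 = sqrt(-41 + R)/2)
Z(O, N) = -5 (Z(O, N) = 1 - 1*6 = 1 - 6 = -5)
P = -32/3 (P = -(-4)*(-5 - 3)/3 = -(-4)*(-8)/3 = -1/3*32 = -32/3 ≈ -10.667)
P*F(32) = -16*sqrt(-41 + 32)/3 = -16*sqrt(-9)/3 = -16*3*I/3 = -16*I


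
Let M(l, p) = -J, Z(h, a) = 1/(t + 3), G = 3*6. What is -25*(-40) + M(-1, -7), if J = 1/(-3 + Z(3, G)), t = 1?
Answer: 11004/11 ≈ 1000.4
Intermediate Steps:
G = 18
Z(h, a) = ¼ (Z(h, a) = 1/(1 + 3) = 1/4 = ¼)
J = -4/11 (J = 1/(-3 + ¼) = 1/(-11/4) = -4/11 ≈ -0.36364)
M(l, p) = 4/11 (M(l, p) = -1*(-4/11) = 4/11)
-25*(-40) + M(-1, -7) = -25*(-40) + 4/11 = 1000 + 4/11 = 11004/11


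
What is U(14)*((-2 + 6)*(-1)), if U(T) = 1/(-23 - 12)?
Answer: 4/35 ≈ 0.11429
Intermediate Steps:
U(T) = -1/35 (U(T) = 1/(-35) = -1/35)
U(14)*((-2 + 6)*(-1)) = -(-2 + 6)*(-1)/35 = -4*(-1)/35 = -1/35*(-4) = 4/35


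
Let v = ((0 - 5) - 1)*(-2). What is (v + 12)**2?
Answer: 576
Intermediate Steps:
v = 12 (v = (-5 - 1)*(-2) = -6*(-2) = 12)
(v + 12)**2 = (12 + 12)**2 = 24**2 = 576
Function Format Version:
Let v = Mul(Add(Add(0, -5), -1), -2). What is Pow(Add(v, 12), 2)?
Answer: 576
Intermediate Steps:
v = 12 (v = Mul(Add(-5, -1), -2) = Mul(-6, -2) = 12)
Pow(Add(v, 12), 2) = Pow(Add(12, 12), 2) = Pow(24, 2) = 576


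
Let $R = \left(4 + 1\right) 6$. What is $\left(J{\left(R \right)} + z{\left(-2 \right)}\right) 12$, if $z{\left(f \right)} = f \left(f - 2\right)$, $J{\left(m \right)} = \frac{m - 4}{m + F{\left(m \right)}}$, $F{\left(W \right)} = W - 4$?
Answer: $\frac{711}{7} \approx 101.57$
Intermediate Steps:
$R = 30$ ($R = 5 \cdot 6 = 30$)
$F{\left(W \right)} = -4 + W$ ($F{\left(W \right)} = W - 4 = -4 + W$)
$J{\left(m \right)} = \frac{-4 + m}{-4 + 2 m}$ ($J{\left(m \right)} = \frac{m - 4}{m + \left(-4 + m\right)} = \frac{-4 + m}{-4 + 2 m}$)
$z{\left(f \right)} = f \left(-2 + f\right)$
$\left(J{\left(R \right)} + z{\left(-2 \right)}\right) 12 = \left(\frac{-4 + 30}{2 \left(-2 + 30\right)} - 2 \left(-2 - 2\right)\right) 12 = \left(\frac{1}{2} \cdot \frac{1}{28} \cdot 26 - -8\right) 12 = \left(\frac{1}{2} \cdot \frac{1}{28} \cdot 26 + 8\right) 12 = \left(\frac{13}{28} + 8\right) 12 = \frac{237}{28} \cdot 12 = \frac{711}{7}$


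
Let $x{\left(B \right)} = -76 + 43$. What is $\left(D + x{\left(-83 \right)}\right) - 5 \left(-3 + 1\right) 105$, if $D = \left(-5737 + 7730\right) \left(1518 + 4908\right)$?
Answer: $12808035$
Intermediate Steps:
$x{\left(B \right)} = -33$
$D = 12807018$ ($D = 1993 \cdot 6426 = 12807018$)
$\left(D + x{\left(-83 \right)}\right) - 5 \left(-3 + 1\right) 105 = \left(12807018 - 33\right) - 5 \left(-3 + 1\right) 105 = 12806985 - 5 \left(-2\right) 105 = 12806985 - \left(-10\right) 105 = 12806985 - -1050 = 12806985 + 1050 = 12808035$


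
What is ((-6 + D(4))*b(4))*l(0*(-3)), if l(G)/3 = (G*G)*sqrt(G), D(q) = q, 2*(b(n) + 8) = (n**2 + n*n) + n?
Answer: 0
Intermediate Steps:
b(n) = -8 + n**2 + n/2 (b(n) = -8 + ((n**2 + n*n) + n)/2 = -8 + ((n**2 + n**2) + n)/2 = -8 + (2*n**2 + n)/2 = -8 + (n + 2*n**2)/2 = -8 + (n**2 + n/2) = -8 + n**2 + n/2)
l(G) = 3*G**(5/2) (l(G) = 3*((G*G)*sqrt(G)) = 3*(G**2*sqrt(G)) = 3*G**(5/2))
((-6 + D(4))*b(4))*l(0*(-3)) = ((-6 + 4)*(-8 + 4**2 + (1/2)*4))*(3*(0*(-3))**(5/2)) = (-2*(-8 + 16 + 2))*(3*0**(5/2)) = (-2*10)*(3*0) = -20*0 = 0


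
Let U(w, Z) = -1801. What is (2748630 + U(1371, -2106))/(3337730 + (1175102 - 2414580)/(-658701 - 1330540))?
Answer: 5464104866789/6639550602408 ≈ 0.82296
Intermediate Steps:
(2748630 + U(1371, -2106))/(3337730 + (1175102 - 2414580)/(-658701 - 1330540)) = (2748630 - 1801)/(3337730 + (1175102 - 2414580)/(-658701 - 1330540)) = 2746829/(3337730 - 1239478/(-1989241)) = 2746829/(3337730 - 1239478*(-1/1989241)) = 2746829/(3337730 + 1239478/1989241) = 2746829/(6639550602408/1989241) = 2746829*(1989241/6639550602408) = 5464104866789/6639550602408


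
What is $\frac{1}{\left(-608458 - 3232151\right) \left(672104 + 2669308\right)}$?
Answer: $- \frac{1}{12833056999908} \approx -7.7924 \cdot 10^{-14}$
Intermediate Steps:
$\frac{1}{\left(-608458 - 3232151\right) \left(672104 + 2669308\right)} = \frac{1}{\left(-3840609\right) 3341412} = \frac{1}{-12833056999908} = - \frac{1}{12833056999908}$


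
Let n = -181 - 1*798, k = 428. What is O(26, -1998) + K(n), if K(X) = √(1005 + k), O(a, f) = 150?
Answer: 150 + √1433 ≈ 187.85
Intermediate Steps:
n = -979 (n = -181 - 798 = -979)
K(X) = √1433 (K(X) = √(1005 + 428) = √1433)
O(26, -1998) + K(n) = 150 + √1433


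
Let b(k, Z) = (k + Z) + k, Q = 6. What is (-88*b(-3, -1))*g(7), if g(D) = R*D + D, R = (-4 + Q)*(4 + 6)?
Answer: 90552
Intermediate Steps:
R = 20 (R = (-4 + 6)*(4 + 6) = 2*10 = 20)
b(k, Z) = Z + 2*k (b(k, Z) = (Z + k) + k = Z + 2*k)
g(D) = 21*D (g(D) = 20*D + D = 21*D)
(-88*b(-3, -1))*g(7) = (-88*(-1 + 2*(-3)))*(21*7) = -88*(-1 - 6)*147 = -88*(-7)*147 = 616*147 = 90552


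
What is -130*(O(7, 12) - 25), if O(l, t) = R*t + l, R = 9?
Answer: -11700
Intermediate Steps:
O(l, t) = l + 9*t (O(l, t) = 9*t + l = l + 9*t)
-130*(O(7, 12) - 25) = -130*((7 + 9*12) - 25) = -130*((7 + 108) - 25) = -130*(115 - 25) = -130*90 = -11700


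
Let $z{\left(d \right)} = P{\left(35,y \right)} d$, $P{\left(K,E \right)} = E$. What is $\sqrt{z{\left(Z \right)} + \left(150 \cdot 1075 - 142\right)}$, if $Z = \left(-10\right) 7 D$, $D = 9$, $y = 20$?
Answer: $2 \sqrt{37127} \approx 385.37$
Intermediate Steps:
$Z = -630$ ($Z = \left(-10\right) 7 \cdot 9 = \left(-70\right) 9 = -630$)
$z{\left(d \right)} = 20 d$
$\sqrt{z{\left(Z \right)} + \left(150 \cdot 1075 - 142\right)} = \sqrt{20 \left(-630\right) + \left(150 \cdot 1075 - 142\right)} = \sqrt{-12600 + \left(161250 - 142\right)} = \sqrt{-12600 + 161108} = \sqrt{148508} = 2 \sqrt{37127}$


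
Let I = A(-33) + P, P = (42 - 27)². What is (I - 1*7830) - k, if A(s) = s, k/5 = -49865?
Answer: 241687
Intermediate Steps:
k = -249325 (k = 5*(-49865) = -249325)
P = 225 (P = 15² = 225)
I = 192 (I = -33 + 225 = 192)
(I - 1*7830) - k = (192 - 1*7830) - 1*(-249325) = (192 - 7830) + 249325 = -7638 + 249325 = 241687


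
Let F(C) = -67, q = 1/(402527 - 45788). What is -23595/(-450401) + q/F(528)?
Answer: 563955748834/10765265356713 ≈ 0.052387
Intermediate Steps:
q = 1/356739 ≈ 2.8032e-6
-23595/(-450401) + q/F(528) = -23595/(-450401) + (1/356739)/(-67) = -23595*(-1/450401) + (1/356739)*(-1/67) = 23595/450401 - 1/23901513 = 563955748834/10765265356713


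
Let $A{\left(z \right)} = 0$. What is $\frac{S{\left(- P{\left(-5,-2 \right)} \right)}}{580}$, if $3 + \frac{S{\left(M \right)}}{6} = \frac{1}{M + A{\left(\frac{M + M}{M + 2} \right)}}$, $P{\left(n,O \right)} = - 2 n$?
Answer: $- \frac{93}{2900} \approx -0.032069$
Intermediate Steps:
$S{\left(M \right)} = -18 + \frac{6}{M}$ ($S{\left(M \right)} = -18 + \frac{6}{M + 0} = -18 + \frac{6}{M}$)
$\frac{S{\left(- P{\left(-5,-2 \right)} \right)}}{580} = \frac{-18 + \frac{6}{\left(-1\right) \left(\left(-2\right) \left(-5\right)\right)}}{580} = \left(-18 + \frac{6}{\left(-1\right) 10}\right) \frac{1}{580} = \left(-18 + \frac{6}{-10}\right) \frac{1}{580} = \left(-18 + 6 \left(- \frac{1}{10}\right)\right) \frac{1}{580} = \left(-18 - \frac{3}{5}\right) \frac{1}{580} = \left(- \frac{93}{5}\right) \frac{1}{580} = - \frac{93}{2900}$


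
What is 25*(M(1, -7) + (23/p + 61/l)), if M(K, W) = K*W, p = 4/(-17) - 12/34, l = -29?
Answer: -69895/58 ≈ -1205.1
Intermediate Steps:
p = -10/17 (p = 4*(-1/17) - 12*1/34 = -4/17 - 6/17 = -10/17 ≈ -0.58823)
25*(M(1, -7) + (23/p + 61/l)) = 25*(1*(-7) + (23/(-10/17) + 61/(-29))) = 25*(-7 + (23*(-17/10) + 61*(-1/29))) = 25*(-7 + (-391/10 - 61/29)) = 25*(-7 - 11949/290) = 25*(-13979/290) = -69895/58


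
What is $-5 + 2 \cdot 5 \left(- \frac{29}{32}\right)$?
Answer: $- \frac{225}{16} \approx -14.063$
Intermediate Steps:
$-5 + 2 \cdot 5 \left(- \frac{29}{32}\right) = -5 + 10 \left(\left(-29\right) \frac{1}{32}\right) = -5 + 10 \left(- \frac{29}{32}\right) = -5 - \frac{145}{16} = - \frac{225}{16}$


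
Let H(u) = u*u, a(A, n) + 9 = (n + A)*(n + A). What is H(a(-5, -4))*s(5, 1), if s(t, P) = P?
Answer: 5184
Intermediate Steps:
a(A, n) = -9 + (A + n)² (a(A, n) = -9 + (n + A)*(n + A) = -9 + (A + n)*(A + n) = -9 + (A + n)²)
H(u) = u²
H(a(-5, -4))*s(5, 1) = (-9 + (-5 - 4)²)²*1 = (-9 + (-9)²)²*1 = (-9 + 81)²*1 = 72²*1 = 5184*1 = 5184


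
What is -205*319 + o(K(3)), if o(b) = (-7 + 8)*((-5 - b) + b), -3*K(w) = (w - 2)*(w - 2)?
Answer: -65400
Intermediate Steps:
K(w) = -(-2 + w)²/3 (K(w) = -(w - 2)*(w - 2)/3 = -(-2 + w)*(-2 + w)/3 = -(-2 + w)²/3)
o(b) = -5 (o(b) = 1*(-5) = -5)
-205*319 + o(K(3)) = -205*319 - 5 = -65395 - 5 = -65400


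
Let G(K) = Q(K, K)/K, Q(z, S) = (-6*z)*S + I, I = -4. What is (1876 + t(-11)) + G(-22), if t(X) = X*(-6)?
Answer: 22816/11 ≈ 2074.2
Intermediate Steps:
Q(z, S) = -4 - 6*S*z (Q(z, S) = (-6*z)*S - 4 = -6*S*z - 4 = -4 - 6*S*z)
t(X) = -6*X
G(K) = (-4 - 6*K**2)/K (G(K) = (-4 - 6*K*K)/K = (-4 - 6*K**2)/K)
(1876 + t(-11)) + G(-22) = (1876 - 6*(-11)) + (-6*(-22) - 4/(-22)) = (1876 + 66) + (132 - 4*(-1/22)) = 1942 + (132 + 2/11) = 1942 + 1454/11 = 22816/11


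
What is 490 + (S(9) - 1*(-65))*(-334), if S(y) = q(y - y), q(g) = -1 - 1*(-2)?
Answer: -21554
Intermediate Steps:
q(g) = 1 (q(g) = -1 + 2 = 1)
S(y) = 1
490 + (S(9) - 1*(-65))*(-334) = 490 + (1 - 1*(-65))*(-334) = 490 + (1 + 65)*(-334) = 490 + 66*(-334) = 490 - 22044 = -21554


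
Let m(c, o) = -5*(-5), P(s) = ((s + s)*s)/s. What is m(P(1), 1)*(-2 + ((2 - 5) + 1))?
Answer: -100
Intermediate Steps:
P(s) = 2*s (P(s) = ((2*s)*s)/s = (2*s²)/s = 2*s)
m(c, o) = 25
m(P(1), 1)*(-2 + ((2 - 5) + 1)) = 25*(-2 + ((2 - 5) + 1)) = 25*(-2 + (-3 + 1)) = 25*(-2 - 2) = 25*(-4) = -100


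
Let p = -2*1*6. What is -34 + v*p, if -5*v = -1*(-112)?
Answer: 1174/5 ≈ 234.80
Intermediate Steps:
v = -112/5 (v = -(-1)*(-112)/5 = -⅕*112 = -112/5 ≈ -22.400)
p = -12 (p = -2*6 = -12)
-34 + v*p = -34 - 112/5*(-12) = -34 + 1344/5 = 1174/5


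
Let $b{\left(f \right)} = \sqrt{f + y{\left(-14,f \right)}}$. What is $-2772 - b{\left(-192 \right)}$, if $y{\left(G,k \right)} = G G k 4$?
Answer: $-2772 - 8 i \sqrt{2355} \approx -2772.0 - 388.23 i$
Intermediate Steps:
$y{\left(G,k \right)} = 4 k G^{2}$ ($y{\left(G,k \right)} = k G^{2} \cdot 4 = 4 k G^{2}$)
$b{\left(f \right)} = \sqrt{785} \sqrt{f}$ ($b{\left(f \right)} = \sqrt{f + 4 f \left(-14\right)^{2}} = \sqrt{f + 4 f 196} = \sqrt{f + 784 f} = \sqrt{785 f} = \sqrt{785} \sqrt{f}$)
$-2772 - b{\left(-192 \right)} = -2772 - \sqrt{785} \sqrt{-192} = -2772 - \sqrt{785} \cdot 8 i \sqrt{3} = -2772 - 8 i \sqrt{2355}$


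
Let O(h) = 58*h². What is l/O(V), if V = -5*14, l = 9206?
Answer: 4603/142100 ≈ 0.032393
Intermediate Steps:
V = -70
l/O(V) = 9206/((58*(-70)²)) = 9206/((58*4900)) = 9206/284200 = 9206*(1/284200) = 4603/142100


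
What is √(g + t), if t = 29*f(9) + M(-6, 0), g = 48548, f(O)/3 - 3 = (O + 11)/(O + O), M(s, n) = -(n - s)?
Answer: √440097/3 ≈ 221.13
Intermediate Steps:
M(s, n) = s - n
f(O) = 9 + 3*(11 + O)/(2*O) (f(O) = 9 + 3*((O + 11)/(O + O)) = 9 + 3*((11 + O)/((2*O))) = 9 + 3*((11 + O)*(1/(2*O))) = 9 + 3*((11 + O)/(2*O)) = 9 + 3*(11 + O)/(2*O))
t = 1055/3 (t = 29*((3/2)*(11 + 7*9)/9) + (-6 - 1*0) = 29*((3/2)*(⅑)*(11 + 63)) + (-6 + 0) = 29*((3/2)*(⅑)*74) - 6 = 29*(37/3) - 6 = 1073/3 - 6 = 1055/3 ≈ 351.67)
√(g + t) = √(48548 + 1055/3) = √(146699/3) = √440097/3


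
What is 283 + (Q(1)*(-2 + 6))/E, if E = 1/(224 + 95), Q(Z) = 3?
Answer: 4111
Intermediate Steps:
E = 1/319 ≈ 0.0031348
283 + (Q(1)*(-2 + 6))/E = 283 + (3*(-2 + 6))/(1/319) = 283 + (3*4)*319 = 283 + 12*319 = 283 + 3828 = 4111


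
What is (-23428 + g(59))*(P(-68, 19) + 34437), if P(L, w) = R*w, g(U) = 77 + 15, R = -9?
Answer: -799631376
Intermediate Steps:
g(U) = 92
P(L, w) = -9*w
(-23428 + g(59))*(P(-68, 19) + 34437) = (-23428 + 92)*(-9*19 + 34437) = -23336*(-171 + 34437) = -23336*34266 = -799631376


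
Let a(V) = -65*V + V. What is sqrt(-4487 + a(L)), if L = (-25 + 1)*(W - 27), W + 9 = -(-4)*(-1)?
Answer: I*sqrt(65927) ≈ 256.76*I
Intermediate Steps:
W = -13 (W = -9 - (-4)*(-1) = -9 - 4*1 = -9 - 4 = -13)
L = 960 (L = (-25 + 1)*(-13 - 27) = -24*(-40) = 960)
a(V) = -64*V
sqrt(-4487 + a(L)) = sqrt(-4487 - 64*960) = sqrt(-4487 - 61440) = sqrt(-65927) = I*sqrt(65927)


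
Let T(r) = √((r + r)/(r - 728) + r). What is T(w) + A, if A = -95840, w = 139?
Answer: -95840 + √48058277/589 ≈ -95828.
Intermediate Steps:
T(r) = √(r + 2*r/(-728 + r)) (T(r) = √((2*r)/(-728 + r) + r) = √(2*r/(-728 + r) + r) = √(r + 2*r/(-728 + r)))
T(w) + A = √(139*(-726 + 139)/(-728 + 139)) - 95840 = √(139*(-587)/(-589)) - 95840 = √(139*(-1/589)*(-587)) - 95840 = √(81593/589) - 95840 = √48058277/589 - 95840 = -95840 + √48058277/589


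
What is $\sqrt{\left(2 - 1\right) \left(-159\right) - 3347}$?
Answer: $i \sqrt{3506} \approx 59.211 i$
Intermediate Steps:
$\sqrt{\left(2 - 1\right) \left(-159\right) - 3347} = \sqrt{1 \left(-159\right) - 3347} = \sqrt{-159 - 3347} = \sqrt{-3506} = i \sqrt{3506}$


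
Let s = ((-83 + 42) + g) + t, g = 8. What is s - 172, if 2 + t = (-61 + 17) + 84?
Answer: -167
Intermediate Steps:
t = 38 (t = -2 + ((-61 + 17) + 84) = -2 + (-44 + 84) = -2 + 40 = 38)
s = 5 (s = ((-83 + 42) + 8) + 38 = (-41 + 8) + 38 = -33 + 38 = 5)
s - 172 = 5 - 172 = -167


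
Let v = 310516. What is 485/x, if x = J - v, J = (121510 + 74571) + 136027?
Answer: 485/21592 ≈ 0.022462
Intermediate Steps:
J = 332108 (J = 196081 + 136027 = 332108)
x = 21592 (x = 332108 - 1*310516 = 332108 - 310516 = 21592)
485/x = 485/21592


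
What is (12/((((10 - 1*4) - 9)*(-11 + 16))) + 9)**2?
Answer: 1681/25 ≈ 67.240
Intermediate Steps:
(12/((((10 - 1*4) - 9)*(-11 + 16))) + 9)**2 = (12/((((10 - 4) - 9)*5)) + 9)**2 = (12/(((6 - 9)*5)) + 9)**2 = (12/((-3*5)) + 9)**2 = (12/(-15) + 9)**2 = (12*(-1/15) + 9)**2 = (-4/5 + 9)**2 = (41/5)**2 = 1681/25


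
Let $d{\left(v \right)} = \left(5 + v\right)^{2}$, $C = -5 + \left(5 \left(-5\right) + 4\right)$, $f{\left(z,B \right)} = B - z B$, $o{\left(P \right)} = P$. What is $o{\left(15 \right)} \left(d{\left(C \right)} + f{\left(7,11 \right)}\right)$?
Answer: $5625$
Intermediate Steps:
$f{\left(z,B \right)} = B - B z$
$C = -26$ ($C = -5 + \left(-25 + 4\right) = -5 - 21 = -26$)
$o{\left(15 \right)} \left(d{\left(C \right)} + f{\left(7,11 \right)}\right) = 15 \left(\left(5 - 26\right)^{2} + 11 \left(1 - 7\right)\right) = 15 \left(\left(-21\right)^{2} + 11 \left(1 - 7\right)\right) = 15 \left(441 + 11 \left(-6\right)\right) = 15 \left(441 - 66\right) = 15 \cdot 375 = 5625$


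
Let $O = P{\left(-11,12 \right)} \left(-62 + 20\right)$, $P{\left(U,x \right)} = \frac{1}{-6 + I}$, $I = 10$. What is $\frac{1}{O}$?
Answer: $- \frac{2}{21} \approx -0.095238$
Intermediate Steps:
$P{\left(U,x \right)} = \frac{1}{4}$ ($P{\left(U,x \right)} = \frac{1}{-6 + 10} = \frac{1}{4}$)
$O = - \frac{21}{2}$ ($O = \frac{-62 + 20}{4} = \frac{1}{4} \left(-42\right) = - \frac{21}{2} \approx -10.5$)
$\frac{1}{O} = \frac{1}{- \frac{21}{2}} = - \frac{2}{21}$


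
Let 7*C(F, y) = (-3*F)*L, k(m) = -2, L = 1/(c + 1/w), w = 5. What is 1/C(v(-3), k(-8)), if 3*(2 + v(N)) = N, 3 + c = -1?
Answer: -133/45 ≈ -2.9556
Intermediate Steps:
c = -4 (c = -3 - 1 = -4)
L = -5/19 (L = 1/(-4 + 1/5) = 1/(-4 + ⅕) = 1/(-19/5) = -5/19 ≈ -0.26316)
v(N) = -2 + N/3
C(F, y) = 15*F/133 (C(F, y) = (-3*F*(-5/19))/7 = (15*F/19)/7 = 15*F/133)
1/C(v(-3), k(-8)) = 1/(15*(-2 + (⅓)*(-3))/133) = 1/(15*(-2 - 1)/133) = 1/((15/133)*(-3)) = 1/(-45/133) = -133/45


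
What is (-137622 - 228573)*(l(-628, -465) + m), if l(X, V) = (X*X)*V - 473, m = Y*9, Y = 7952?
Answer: 67129939095675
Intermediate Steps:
m = 71568 (m = 7952*9 = 71568)
l(X, V) = -473 + V*X² (l(X, V) = X²*V - 473 = V*X² - 473 = -473 + V*X²)
(-137622 - 228573)*(l(-628, -465) + m) = (-137622 - 228573)*((-473 - 465*(-628)²) + 71568) = -366195*((-473 - 465*394384) + 71568) = -366195*((-473 - 183388560) + 71568) = -366195*(-183389033 + 71568) = -366195*(-183317465) = 67129939095675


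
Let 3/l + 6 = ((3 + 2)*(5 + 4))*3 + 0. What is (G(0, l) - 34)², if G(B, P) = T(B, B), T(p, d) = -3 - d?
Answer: 1369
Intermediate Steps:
l = 1/43 (l = 3/(-6 + (((3 + 2)*(5 + 4))*3 + 0)) = 3/(-6 + ((5*9)*3 + 0)) = 3/(-6 + (45*3 + 0)) = 3/(-6 + (135 + 0)) = 3/(-6 + 135) = 3/129 = 3*(1/129) = 1/43 ≈ 0.023256)
G(B, P) = -3 - B
(G(0, l) - 34)² = ((-3 - 1*0) - 34)² = ((-3 + 0) - 34)² = (-3 - 34)² = (-37)² = 1369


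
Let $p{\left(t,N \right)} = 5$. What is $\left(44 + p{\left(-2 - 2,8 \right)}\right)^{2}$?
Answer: $2401$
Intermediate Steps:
$\left(44 + p{\left(-2 - 2,8 \right)}\right)^{2} = \left(44 + 5\right)^{2} = 49^{2} = 2401$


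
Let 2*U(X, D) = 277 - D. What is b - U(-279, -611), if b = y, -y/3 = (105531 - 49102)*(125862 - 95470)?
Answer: -5144970948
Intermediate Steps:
U(X, D) = 277/2 - D/2 (U(X, D) = (277 - D)/2 = 277/2 - D/2)
y = -5144970504 (y = -3*(105531 - 49102)*(125862 - 95470) = -169287*30392 = -3*1714990168 = -5144970504)
b = -5144970504
b - U(-279, -611) = -5144970504 - (277/2 - ½*(-611)) = -5144970504 - (277/2 + 611/2) = -5144970504 - 1*444 = -5144970504 - 444 = -5144970948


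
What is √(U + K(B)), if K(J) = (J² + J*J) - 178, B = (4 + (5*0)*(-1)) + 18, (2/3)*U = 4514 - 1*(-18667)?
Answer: √142246/2 ≈ 188.58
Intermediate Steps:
U = 69543/2 (U = 3*(4514 - 1*(-18667))/2 = 3*(4514 + 18667)/2 = (3/2)*23181 = 69543/2 ≈ 34772.)
B = 22 (B = (4 + 0*(-1)) + 18 = (4 + 0) + 18 = 4 + 18 = 22)
K(J) = -178 + 2*J² (K(J) = (J² + J²) - 178 = 2*J² - 178 = -178 + 2*J²)
√(U + K(B)) = √(69543/2 + (-178 + 2*22²)) = √(69543/2 + (-178 + 2*484)) = √(69543/2 + (-178 + 968)) = √(69543/2 + 790) = √(71123/2) = √142246/2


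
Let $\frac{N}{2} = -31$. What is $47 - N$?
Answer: $109$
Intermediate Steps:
$N = -62$ ($N = 2 \left(-31\right) = -62$)
$47 - N = 47 - -62 = 47 + 62 = 109$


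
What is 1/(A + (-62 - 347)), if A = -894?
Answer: -1/1303 ≈ -0.00076746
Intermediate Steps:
1/(A + (-62 - 347)) = 1/(-894 + (-62 - 347)) = 1/(-894 - 409) = 1/(-1303) = -1/1303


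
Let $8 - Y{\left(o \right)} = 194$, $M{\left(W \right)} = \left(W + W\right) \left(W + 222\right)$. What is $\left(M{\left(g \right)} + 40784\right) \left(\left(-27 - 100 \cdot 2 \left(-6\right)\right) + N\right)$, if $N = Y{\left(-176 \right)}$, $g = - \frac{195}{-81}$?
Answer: $\frac{10040818774}{243} \approx 4.132 \cdot 10^{7}$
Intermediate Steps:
$g = \frac{65}{27}$ ($g = \left(-195\right) \left(- \frac{1}{81}\right) = \frac{65}{27} \approx 2.4074$)
$M{\left(W \right)} = 2 W \left(222 + W\right)$
$Y{\left(o \right)} = -186$ ($Y{\left(o \right)} = 8 - 194 = -186$)
$N = -186$
$\left(M{\left(g \right)} + 40784\right) \left(\left(-27 - 100 \cdot 2 \left(-6\right)\right) + N\right) = \left(2 \cdot \frac{65}{27} \left(222 + \frac{65}{27}\right) + 40784\right) \left(\left(-27 - 100 \cdot 2 \left(-6\right)\right) - 186\right) = \left(2 \cdot \frac{65}{27} \cdot \frac{6059}{27} + 40784\right) \left(\left(-27 - -1200\right) - 186\right) = \left(\frac{787670}{729} + 40784\right) \left(\left(-27 + 1200\right) - 186\right) = \frac{30519206 \left(1173 - 186\right)}{729} = \frac{30519206}{729} \cdot 987 = \frac{10040818774}{243}$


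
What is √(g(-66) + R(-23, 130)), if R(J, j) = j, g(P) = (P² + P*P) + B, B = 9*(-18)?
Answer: 2*√2170 ≈ 93.167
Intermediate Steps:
B = -162
g(P) = -162 + 2*P² (g(P) = (P² + P*P) - 162 = (P² + P²) - 162 = 2*P² - 162 = -162 + 2*P²)
√(g(-66) + R(-23, 130)) = √((-162 + 2*(-66)²) + 130) = √((-162 + 2*4356) + 130) = √((-162 + 8712) + 130) = √(8550 + 130) = √8680 = 2*√2170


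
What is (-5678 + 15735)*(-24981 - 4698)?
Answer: -298481703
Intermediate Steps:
(-5678 + 15735)*(-24981 - 4698) = 10057*(-29679) = -298481703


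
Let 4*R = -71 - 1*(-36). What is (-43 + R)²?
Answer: 42849/16 ≈ 2678.1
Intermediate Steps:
R = -35/4 (R = (-71 - 1*(-36))/4 = (-71 + 36)/4 = (¼)*(-35) = -35/4 ≈ -8.7500)
(-43 + R)² = (-43 - 35/4)² = (-207/4)² = 42849/16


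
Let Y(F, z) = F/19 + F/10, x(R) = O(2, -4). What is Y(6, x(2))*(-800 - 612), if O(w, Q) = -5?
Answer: -122844/95 ≈ -1293.1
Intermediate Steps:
x(R) = -5
Y(F, z) = 29*F/190 (Y(F, z) = F*(1/19) + F*(⅒) = F/19 + F/10 = 29*F/190)
Y(6, x(2))*(-800 - 612) = ((29/190)*6)*(-800 - 612) = (87/95)*(-1412) = -122844/95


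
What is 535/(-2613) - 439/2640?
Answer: -853169/2299440 ≈ -0.37103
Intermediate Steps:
535/(-2613) - 439/2640 = 535*(-1/2613) - 439*1/2640 = -535/2613 - 439/2640 = -853169/2299440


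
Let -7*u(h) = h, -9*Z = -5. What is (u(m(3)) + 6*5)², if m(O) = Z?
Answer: 3553225/3969 ≈ 895.24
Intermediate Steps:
Z = 5/9 (Z = -⅑*(-5) = 5/9 ≈ 0.55556)
m(O) = 5/9
u(h) = -h/7
(u(m(3)) + 6*5)² = (-⅐*5/9 + 6*5)² = (-5/63 + 30)² = (1885/63)² = 3553225/3969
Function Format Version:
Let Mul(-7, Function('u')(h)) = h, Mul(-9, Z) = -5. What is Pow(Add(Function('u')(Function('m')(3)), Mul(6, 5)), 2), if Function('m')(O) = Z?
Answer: Rational(3553225, 3969) ≈ 895.24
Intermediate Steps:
Z = Rational(5, 9) (Z = Mul(Rational(-1, 9), -5) = Rational(5, 9) ≈ 0.55556)
Function('m')(O) = Rational(5, 9)
Function('u')(h) = Mul(Rational(-1, 7), h)
Pow(Add(Function('u')(Function('m')(3)), Mul(6, 5)), 2) = Pow(Add(Mul(Rational(-1, 7), Rational(5, 9)), Mul(6, 5)), 2) = Pow(Add(Rational(-5, 63), 30), 2) = Pow(Rational(1885, 63), 2) = Rational(3553225, 3969)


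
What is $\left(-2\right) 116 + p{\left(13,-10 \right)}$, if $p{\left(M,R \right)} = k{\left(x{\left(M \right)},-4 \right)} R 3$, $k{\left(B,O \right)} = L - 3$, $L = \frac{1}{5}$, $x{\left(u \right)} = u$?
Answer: $-148$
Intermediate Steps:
$L = \frac{1}{5} \approx 0.2$
$k{\left(B,O \right)} = - \frac{14}{5}$ ($k{\left(B,O \right)} = \frac{1}{5} - 3 = - \frac{14}{5}$)
$p{\left(M,R \right)} = - \frac{42 R}{5}$ ($p{\left(M,R \right)} = - \frac{14 R}{5} \cdot 3 = - \frac{42 R}{5}$)
$\left(-2\right) 116 + p{\left(13,-10 \right)} = \left(-2\right) 116 - -84 = -232 + 84 = -148$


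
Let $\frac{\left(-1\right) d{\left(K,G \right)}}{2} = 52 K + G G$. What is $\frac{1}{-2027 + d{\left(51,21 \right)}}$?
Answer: $- \frac{1}{8213} \approx -0.00012176$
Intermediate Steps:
$d{\left(K,G \right)} = - 104 K - 2 G^{2}$ ($d{\left(K,G \right)} = - 2 \left(52 K + G G\right) = - 2 \left(52 K + G^{2}\right) = - 2 \left(G^{2} + 52 K\right) = - 104 K - 2 G^{2}$)
$\frac{1}{-2027 + d{\left(51,21 \right)}} = \frac{1}{-2027 - \left(5304 + 2 \cdot 21^{2}\right)} = \frac{1}{-2027 - 6186} = \frac{1}{-8213} = - \frac{1}{8213}$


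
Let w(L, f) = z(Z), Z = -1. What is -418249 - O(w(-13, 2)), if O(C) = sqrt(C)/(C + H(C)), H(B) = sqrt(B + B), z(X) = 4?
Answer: -418250 + sqrt(2)/2 ≈ -4.1825e+5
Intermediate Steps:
H(B) = sqrt(2)*sqrt(B) (H(B) = sqrt(2*B) = sqrt(2)*sqrt(B))
w(L, f) = 4
O(C) = sqrt(C)/(C + sqrt(2)*sqrt(C))
-418249 - O(w(-13, 2)) = -418249 - sqrt(4)/(4 + sqrt(2)*sqrt(4)) = -418249 - 2/(4 + sqrt(2)*2) = -418249 - 2/(4 + 2*sqrt(2))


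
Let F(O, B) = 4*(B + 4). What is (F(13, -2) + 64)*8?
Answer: 576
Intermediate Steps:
F(O, B) = 16 + 4*B (F(O, B) = 4*(4 + B) = 16 + 4*B)
(F(13, -2) + 64)*8 = ((16 + 4*(-2)) + 64)*8 = ((16 - 8) + 64)*8 = (8 + 64)*8 = 72*8 = 576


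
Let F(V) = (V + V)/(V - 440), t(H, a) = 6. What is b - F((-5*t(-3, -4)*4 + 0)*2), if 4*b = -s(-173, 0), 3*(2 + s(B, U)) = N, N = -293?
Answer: 4939/204 ≈ 24.211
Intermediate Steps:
s(B, U) = -299/3 (s(B, U) = -2 + (1/3)*(-293) = -2 - 293/3 = -299/3)
F(V) = 2*V/(-440 + V) (F(V) = (2*V)/(-440 + V) = 2*V/(-440 + V))
b = 299/12 (b = (-1*(-299/3))/4 = (1/4)*(299/3) = 299/12 ≈ 24.917)
b - F((-5*t(-3, -4)*4 + 0)*2) = 299/12 - 2*(-5*6*4 + 0)*2/(-440 + (-5*6*4 + 0)*2) = 299/12 - 2*(-30*4 + 0)*2/(-440 + (-30*4 + 0)*2) = 299/12 - 2*(-120 + 0)*2/(-440 + (-120 + 0)*2) = 299/12 - 2*(-120*2)/(-440 - 120*2) = 299/12 - 2*(-240)/(-440 - 240) = 299/12 - 2*(-240)/(-680) = 299/12 - 2*(-240)*(-1)/680 = 299/12 - 1*12/17 = 299/12 - 12/17 = 4939/204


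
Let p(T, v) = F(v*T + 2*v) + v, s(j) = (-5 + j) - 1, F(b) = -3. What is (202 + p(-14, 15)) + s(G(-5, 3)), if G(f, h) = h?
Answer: 211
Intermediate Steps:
s(j) = -6 + j
p(T, v) = -3 + v
(202 + p(-14, 15)) + s(G(-5, 3)) = (202 + (-3 + 15)) + (-6 + 3) = (202 + 12) - 3 = 214 - 3 = 211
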